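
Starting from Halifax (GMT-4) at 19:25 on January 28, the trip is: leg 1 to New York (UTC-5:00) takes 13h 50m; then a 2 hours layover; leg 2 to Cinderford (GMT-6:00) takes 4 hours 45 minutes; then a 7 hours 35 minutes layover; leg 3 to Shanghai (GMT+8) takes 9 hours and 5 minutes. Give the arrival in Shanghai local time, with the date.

20:40 on January 30

Convert departure to UTC: 19:25 + 4:00 = 23:25 UTC on Jan 28.
Add 13 hours 50 minutes leg 1 → 13:15 UTC (Jan 29).
Add 2 hours layover in New York → 15:15 UTC.
Add 4 hours and 45 minutes leg 2 → 20:00 UTC.
Add 7 hours and 35 minutes layover in Cinderford → 03:35 UTC (Jan 30).
Add 9 hours 5 minutes leg 3 → 12:40 UTC.
Shanghai is UTC+8:00, so local arrival = 12:40 + 8:00 = 20:40 on Jan 30.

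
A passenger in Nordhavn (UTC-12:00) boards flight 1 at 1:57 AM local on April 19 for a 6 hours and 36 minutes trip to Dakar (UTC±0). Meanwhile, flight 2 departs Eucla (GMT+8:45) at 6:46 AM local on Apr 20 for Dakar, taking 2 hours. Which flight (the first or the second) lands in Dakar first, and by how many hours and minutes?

the first, by 3 hours 28 minutes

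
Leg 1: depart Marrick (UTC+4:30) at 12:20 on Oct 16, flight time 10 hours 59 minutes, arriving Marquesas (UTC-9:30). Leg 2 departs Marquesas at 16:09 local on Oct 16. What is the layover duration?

6 hours 50 minutes

Convert departure to UTC: 12:20 − 4:30 = 07:50 UTC on Oct 16.
Add 10 hours 59 minutes flight time → 18:49 UTC.
Marquesas is UTC−9:30, so local arrival = 18:49 − 9:30 = 09:19 on Oct 16.
Layover = 16:09 − 09:19 = 6 hours 50 minutes.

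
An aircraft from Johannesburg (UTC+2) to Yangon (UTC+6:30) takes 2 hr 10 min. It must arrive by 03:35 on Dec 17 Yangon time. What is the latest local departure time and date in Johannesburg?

20:55 on Dec 16

Target arrival in UTC: 03:35 − 6:30 = 21:05 on Dec 16.
Subtract 2 hours and 10 minutes → departure 18:55 UTC on Dec 16.
Johannesburg is UTC+2:00: 18:55 + 2:00 = 20:55 on Dec 16.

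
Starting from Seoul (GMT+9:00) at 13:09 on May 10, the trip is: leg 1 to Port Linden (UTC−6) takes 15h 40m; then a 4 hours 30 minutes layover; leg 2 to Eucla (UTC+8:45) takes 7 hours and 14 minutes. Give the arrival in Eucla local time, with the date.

Convert departure to UTC: 13:09 − 9:00 = 04:09 UTC on May 10.
Add 15 hours and 40 minutes leg 1 → 19:49 UTC.
Add 4 hours and 30 minutes layover in Port Linden → 00:19 UTC (May 11).
Add 7 hours and 14 minutes leg 2 → 07:33 UTC.
Eucla is UTC+8:45, so local arrival = 07:33 + 8:45 = 16:18 on May 11.

16:18 on May 11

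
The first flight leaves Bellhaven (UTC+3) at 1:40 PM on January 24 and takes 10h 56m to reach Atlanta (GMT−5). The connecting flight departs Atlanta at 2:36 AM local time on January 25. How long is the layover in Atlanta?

Convert departure to UTC: 1:40 PM − 3:00 = 10:40 AM UTC on Jan 24.
Add 10 hours and 56 minutes flight time → 9:36 PM UTC.
Atlanta is UTC−5:00, so local arrival = 9:36 PM − 5:00 = 4:36 PM on Jan 24.
Layover = 2:36 AM − 4:36 PM (+1 day) = 10 hours.

10 hours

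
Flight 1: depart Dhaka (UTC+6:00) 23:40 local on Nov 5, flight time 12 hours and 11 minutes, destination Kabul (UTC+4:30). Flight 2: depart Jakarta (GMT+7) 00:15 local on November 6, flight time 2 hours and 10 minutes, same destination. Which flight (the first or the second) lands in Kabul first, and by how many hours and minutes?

Flight 1 in UTC: 23:40 − 6:00 = 17:40 on Nov 5.
+12 hours 11 minutes → arrive 05:51 UTC on Nov 6.
Flight 2 in UTC: 00:15 − 7:00 = 17:15 on Nov 5.
+2 hours 10 minutes → arrive 19:25 UTC on Nov 5.
Flight 2 lands earlier by 10 hours 26 minutes.

the second, by 10 hours 26 minutes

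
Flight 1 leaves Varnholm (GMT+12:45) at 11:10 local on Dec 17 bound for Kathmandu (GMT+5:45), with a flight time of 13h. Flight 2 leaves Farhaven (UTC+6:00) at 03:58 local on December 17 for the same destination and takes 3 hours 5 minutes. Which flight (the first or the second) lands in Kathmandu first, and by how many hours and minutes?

Flight 1 in UTC: 11:10 − 12:45 = 22:25 on Dec 16.
+13 hours → arrive 11:25 UTC on Dec 17.
Flight 2 in UTC: 03:58 − 6:00 = 21:58 on Dec 16.
+3 hours 5 minutes → arrive 01:03 UTC on Dec 17.
Flight 2 lands earlier by 10 hours 22 minutes.

the second, by 10 hours 22 minutes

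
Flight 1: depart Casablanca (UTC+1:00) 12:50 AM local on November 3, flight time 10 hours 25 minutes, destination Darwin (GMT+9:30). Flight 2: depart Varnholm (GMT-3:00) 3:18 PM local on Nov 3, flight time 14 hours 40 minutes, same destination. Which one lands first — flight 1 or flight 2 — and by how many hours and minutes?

Flight 1 in UTC: 12:50 AM − 1:00 = 11:50 PM on Nov 2.
+10 hours and 25 minutes → arrive 10:15 AM UTC on Nov 3.
Flight 2 in UTC: 3:18 PM + 3:00 = 6:18 PM on Nov 3.
+14 hours and 40 minutes → arrive 8:58 AM UTC on Nov 4.
Flight 1 lands earlier by 22 hours 43 minutes.

the first, by 22 hours 43 minutes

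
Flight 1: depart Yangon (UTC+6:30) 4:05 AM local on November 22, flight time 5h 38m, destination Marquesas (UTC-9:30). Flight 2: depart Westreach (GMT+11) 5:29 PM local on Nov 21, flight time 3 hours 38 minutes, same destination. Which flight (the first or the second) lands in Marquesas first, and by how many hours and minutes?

Flight 1 in UTC: 4:05 AM − 6:30 = 9:35 PM on Nov 21.
+5 hours and 38 minutes → arrive 3:13 AM UTC on Nov 22.
Flight 2 in UTC: 5:29 PM − 11:00 = 6:29 AM on Nov 21.
+3 hours 38 minutes → arrive 10:07 AM UTC on Nov 21.
Flight 2 lands earlier by 17 hours 6 minutes.

the second, by 17 hours 6 minutes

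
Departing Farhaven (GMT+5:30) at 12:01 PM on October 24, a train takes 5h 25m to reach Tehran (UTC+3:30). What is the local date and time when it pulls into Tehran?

3:26 PM on Oct 24

Convert departure to UTC: 12:01 PM − 5:30 = 6:31 AM UTC on Oct 24.
Add 5 hours 25 minutes travel time → 11:56 AM UTC.
Tehran is UTC+3:30, so local arrival = 11:56 AM + 3:30 = 3:26 PM on Oct 24.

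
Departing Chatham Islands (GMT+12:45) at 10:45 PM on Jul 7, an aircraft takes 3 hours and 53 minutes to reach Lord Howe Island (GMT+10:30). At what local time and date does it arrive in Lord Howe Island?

Convert departure to UTC: 10:45 PM − 12:45 = 10:00 AM UTC on Jul 7.
Add 3 hours and 53 minutes travel time → 1:53 PM UTC.
Lord Howe Island is UTC+10:30, so local arrival = 1:53 PM + 10:30 = 12:23 AM on Jul 8.

12:23 AM on July 8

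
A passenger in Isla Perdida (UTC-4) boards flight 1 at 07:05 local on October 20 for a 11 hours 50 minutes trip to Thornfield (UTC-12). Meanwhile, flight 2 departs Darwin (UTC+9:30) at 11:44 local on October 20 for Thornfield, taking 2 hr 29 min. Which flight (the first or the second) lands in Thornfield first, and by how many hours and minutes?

the second, by 18 hours 12 minutes

Flight 1 in UTC: 07:05 + 4:00 = 11:05 on Oct 20.
+11 hours and 50 minutes → arrive 22:55 UTC on Oct 20.
Flight 2 in UTC: 11:44 − 9:30 = 02:14 on Oct 20.
+2 hours and 29 minutes → arrive 04:43 UTC on Oct 20.
Flight 2 lands earlier by 18 hours 12 minutes.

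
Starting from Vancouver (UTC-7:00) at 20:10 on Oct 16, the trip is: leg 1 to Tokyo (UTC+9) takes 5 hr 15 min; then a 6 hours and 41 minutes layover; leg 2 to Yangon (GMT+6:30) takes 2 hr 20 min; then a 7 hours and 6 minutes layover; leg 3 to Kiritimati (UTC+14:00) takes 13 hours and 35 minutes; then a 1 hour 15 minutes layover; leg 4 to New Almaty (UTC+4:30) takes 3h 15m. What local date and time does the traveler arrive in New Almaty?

Convert departure to UTC: 20:10 + 7:00 = 03:10 UTC on Oct 17.
Add 5 hours and 15 minutes leg 1 → 08:25 UTC.
Add 6 hours 41 minutes layover in Tokyo → 15:06 UTC.
Add 2 hours and 20 minutes leg 2 → 17:26 UTC.
Add 7 hours and 6 minutes layover in Yangon → 00:32 UTC (Oct 18).
Add 13 hours 35 minutes leg 3 → 14:07 UTC.
Add 1 hour and 15 minutes layover in Kiritimati → 15:22 UTC.
Add 3 hours 15 minutes leg 4 → 18:37 UTC.
New Almaty is UTC+4:30, so local arrival = 18:37 + 4:30 = 23:07 on Oct 18.

23:07 on October 18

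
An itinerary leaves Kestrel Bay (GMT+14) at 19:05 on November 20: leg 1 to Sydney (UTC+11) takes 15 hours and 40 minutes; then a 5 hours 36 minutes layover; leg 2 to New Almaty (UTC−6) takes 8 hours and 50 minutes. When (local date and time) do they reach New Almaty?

Convert departure to UTC: 19:05 − 14:00 = 05:05 UTC on Nov 20.
Add 15 hours and 40 minutes leg 1 → 20:45 UTC.
Add 5 hours and 36 minutes layover in Sydney → 02:21 UTC (Nov 21).
Add 8 hours 50 minutes leg 2 → 11:11 UTC.
New Almaty is UTC−6:00, so local arrival = 11:11 − 6:00 = 05:11 on Nov 21.

05:11 on November 21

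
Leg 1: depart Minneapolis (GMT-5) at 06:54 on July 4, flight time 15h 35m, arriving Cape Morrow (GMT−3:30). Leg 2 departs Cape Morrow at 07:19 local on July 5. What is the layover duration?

7 hours 20 minutes

Convert departure to UTC: 06:54 + 5:00 = 11:54 UTC on Jul 4.
Add 15 hours and 35 minutes flight time → 03:29 UTC (Jul 5).
Cape Morrow is UTC−3:30, so local arrival = 03:29 − 3:30 = 23:59 on Jul 4.
Layover = 07:19 − 23:59 (+1 day) = 7 hours 20 minutes.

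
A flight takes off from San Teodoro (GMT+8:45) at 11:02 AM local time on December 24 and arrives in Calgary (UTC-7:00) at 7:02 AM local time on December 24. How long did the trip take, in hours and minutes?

11 hours 45 minutes

Departure in UTC: 11:02 AM − 8:45 = 2:17 AM on Dec 24.
Arrival in UTC: 7:02 AM + 7:00 = 2:02 PM on Dec 24.
Elapsed = 2:02 PM − 2:17 AM = 11 hours 45 minutes.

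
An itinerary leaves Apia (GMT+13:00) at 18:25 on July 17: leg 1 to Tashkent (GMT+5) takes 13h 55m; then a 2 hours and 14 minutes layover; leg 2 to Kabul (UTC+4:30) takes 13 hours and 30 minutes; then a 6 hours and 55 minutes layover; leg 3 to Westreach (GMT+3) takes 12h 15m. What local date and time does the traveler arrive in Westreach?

09:14 on July 19

Convert departure to UTC: 18:25 − 13:00 = 05:25 UTC on Jul 17.
Add 13 hours 55 minutes leg 1 → 19:20 UTC.
Add 2 hours 14 minutes layover in Tashkent → 21:34 UTC.
Add 13 hours 30 minutes leg 2 → 11:04 UTC (Jul 18).
Add 6 hours 55 minutes layover in Kabul → 17:59 UTC.
Add 12 hours and 15 minutes leg 3 → 06:14 UTC (Jul 19).
Westreach is UTC+3:00, so local arrival = 06:14 + 3:00 = 09:14 on Jul 19.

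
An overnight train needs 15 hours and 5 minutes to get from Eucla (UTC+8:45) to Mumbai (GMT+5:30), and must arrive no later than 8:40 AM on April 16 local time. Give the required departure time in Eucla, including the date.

8:50 PM on April 15

Target arrival in UTC: 8:40 AM − 5:30 = 3:10 AM on Apr 16.
Subtract 15 hours and 5 minutes → departure 12:05 PM UTC on Apr 15.
Eucla is UTC+8:45: 12:05 PM + 8:45 = 8:50 PM on Apr 15.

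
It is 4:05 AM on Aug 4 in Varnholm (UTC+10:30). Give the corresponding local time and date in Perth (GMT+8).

In UTC: 4:05 AM − 10:30 = 5:35 PM on Aug 3.
Perth is UTC+8:00: 5:35 PM + 8:00 = 1:35 AM on Aug 4.

1:35 AM on Aug 4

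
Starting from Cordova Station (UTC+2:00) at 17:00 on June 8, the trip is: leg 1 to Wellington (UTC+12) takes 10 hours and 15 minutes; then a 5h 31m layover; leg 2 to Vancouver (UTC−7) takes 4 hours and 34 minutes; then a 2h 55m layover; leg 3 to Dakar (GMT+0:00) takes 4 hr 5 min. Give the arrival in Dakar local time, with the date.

Convert departure to UTC: 17:00 − 2:00 = 15:00 UTC on Jun 8.
Add 10 hours and 15 minutes leg 1 → 01:15 UTC (Jun 9).
Add 5 hours and 31 minutes layover in Wellington → 06:46 UTC.
Add 4 hours 34 minutes leg 2 → 11:20 UTC.
Add 2 hours 55 minutes layover in Vancouver → 14:15 UTC.
Add 4 hours 5 minutes leg 3 → 18:20 UTC.
Dakar is UTC+0, so local arrival is the same: 18:20 on Jun 9.

18:20 on Jun 9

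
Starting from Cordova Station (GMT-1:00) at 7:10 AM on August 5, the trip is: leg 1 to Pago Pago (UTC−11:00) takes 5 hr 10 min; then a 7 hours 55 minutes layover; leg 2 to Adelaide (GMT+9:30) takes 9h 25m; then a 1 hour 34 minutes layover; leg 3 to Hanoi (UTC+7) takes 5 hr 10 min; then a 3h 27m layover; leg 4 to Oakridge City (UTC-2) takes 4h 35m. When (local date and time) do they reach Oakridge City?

7:26 PM on Aug 6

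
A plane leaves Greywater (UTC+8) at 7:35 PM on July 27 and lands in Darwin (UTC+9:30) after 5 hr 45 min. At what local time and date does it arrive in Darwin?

Convert departure to UTC: 7:35 PM − 8:00 = 11:35 AM UTC on Jul 27.
Add 5 hours and 45 minutes travel time → 5:20 PM UTC.
Darwin is UTC+9:30, so local arrival = 5:20 PM + 9:30 = 2:50 AM on Jul 28.

2:50 AM on Jul 28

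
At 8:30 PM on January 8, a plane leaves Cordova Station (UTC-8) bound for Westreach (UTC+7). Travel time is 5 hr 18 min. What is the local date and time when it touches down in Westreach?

Westreach is 15:00 ahead of Cordova Station.
After 5 hours 18 minutes it is 1:48 AM (Jan 9) in Cordova Station.
Shift by the zone difference: 1:48 AM + 15:00 = 4:48 PM on Jan 9 in Westreach.

4:48 PM on January 9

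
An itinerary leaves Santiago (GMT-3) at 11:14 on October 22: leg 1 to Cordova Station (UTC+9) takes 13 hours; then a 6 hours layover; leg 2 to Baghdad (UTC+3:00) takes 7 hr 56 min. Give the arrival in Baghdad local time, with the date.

20:10 on October 23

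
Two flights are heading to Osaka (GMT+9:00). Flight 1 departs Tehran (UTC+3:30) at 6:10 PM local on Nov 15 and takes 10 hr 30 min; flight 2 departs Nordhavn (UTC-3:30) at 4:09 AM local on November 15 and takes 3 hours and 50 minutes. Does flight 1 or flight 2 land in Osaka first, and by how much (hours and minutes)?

Flight 1 in UTC: 6:10 PM − 3:30 = 2:40 PM on Nov 15.
+10 hours and 30 minutes → arrive 1:10 AM UTC on Nov 16.
Flight 2 in UTC: 4:09 AM + 3:30 = 7:39 AM on Nov 15.
+3 hours 50 minutes → arrive 11:29 AM UTC on Nov 15.
Flight 2 lands earlier by 13 hours 41 minutes.

the second, by 13 hours 41 minutes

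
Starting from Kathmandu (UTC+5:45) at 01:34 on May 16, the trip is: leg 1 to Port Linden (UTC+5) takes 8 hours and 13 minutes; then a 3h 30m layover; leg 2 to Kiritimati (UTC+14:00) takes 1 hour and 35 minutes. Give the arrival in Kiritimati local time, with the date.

23:07 on May 16

Convert departure to UTC: 01:34 − 5:45 = 19:49 UTC on May 15.
Add 8 hours and 13 minutes leg 1 → 04:02 UTC (May 16).
Add 3 hours 30 minutes layover in Port Linden → 07:32 UTC.
Add 1 hour 35 minutes leg 2 → 09:07 UTC.
Kiritimati is UTC+14:00, so local arrival = 09:07 + 14:00 = 23:07 on May 16.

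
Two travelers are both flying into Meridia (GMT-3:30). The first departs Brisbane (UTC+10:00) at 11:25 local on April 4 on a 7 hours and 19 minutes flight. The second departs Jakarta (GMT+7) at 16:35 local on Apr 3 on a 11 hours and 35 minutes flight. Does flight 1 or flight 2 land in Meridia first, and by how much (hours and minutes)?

Flight 1 in UTC: 11:25 − 10:00 = 01:25 on Apr 4.
+7 hours and 19 minutes → arrive 08:44 UTC on Apr 4.
Flight 2 in UTC: 16:35 − 7:00 = 09:35 on Apr 3.
+11 hours and 35 minutes → arrive 21:10 UTC on Apr 3.
Flight 2 lands earlier by 11 hours 34 minutes.

the second, by 11 hours 34 minutes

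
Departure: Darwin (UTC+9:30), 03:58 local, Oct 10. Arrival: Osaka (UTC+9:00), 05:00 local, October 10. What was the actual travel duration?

Departure in UTC: 03:58 − 9:30 = 18:28 on Oct 9.
Arrival in UTC: 05:00 − 9:00 = 20:00 on Oct 9.
Elapsed = 20:00 − 18:28 = 1 hour 32 minutes.

1 hour 32 minutes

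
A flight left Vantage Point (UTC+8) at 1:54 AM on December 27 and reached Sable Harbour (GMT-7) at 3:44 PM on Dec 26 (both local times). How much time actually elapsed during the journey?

4 hours 50 minutes

Sable Harbour is 15:00 behind Vantage Point.
Clock-face elapsed time (ignoring zones) is −10 hours 10 minutes.
Actual elapsed = −10 hours 10 minutes + 15:00 = 4 hours 50 minutes.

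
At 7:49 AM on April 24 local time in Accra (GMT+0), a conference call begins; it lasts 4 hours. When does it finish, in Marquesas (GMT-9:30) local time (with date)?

Marquesas is 9:30 behind Accra.
After 4 hours it is 11:49 AM in Accra.
Shift by the zone difference: 11:49 AM − 9:30 = 2:19 AM on Apr 24 in Marquesas.

2:19 AM on April 24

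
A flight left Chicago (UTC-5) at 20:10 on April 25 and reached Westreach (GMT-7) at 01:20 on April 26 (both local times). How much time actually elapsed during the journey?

7 hours 10 minutes

Departure in UTC: 20:10 + 5:00 = 01:10 on Apr 26.
Arrival in UTC: 01:20 + 7:00 = 08:20 on Apr 26.
Elapsed = 08:20 − 01:10 = 7 hours 10 minutes.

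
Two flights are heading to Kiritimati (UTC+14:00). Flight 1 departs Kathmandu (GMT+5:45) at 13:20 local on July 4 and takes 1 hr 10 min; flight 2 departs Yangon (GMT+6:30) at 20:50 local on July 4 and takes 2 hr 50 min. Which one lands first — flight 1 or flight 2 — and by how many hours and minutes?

Flight 1 in UTC: 13:20 − 5:45 = 07:35 on Jul 4.
+1 hour and 10 minutes → arrive 08:45 UTC on Jul 4.
Flight 2 in UTC: 20:50 − 6:30 = 14:20 on Jul 4.
+2 hours and 50 minutes → arrive 17:10 UTC on Jul 4.
Flight 1 lands earlier by 8 hours 25 minutes.

the first, by 8 hours 25 minutes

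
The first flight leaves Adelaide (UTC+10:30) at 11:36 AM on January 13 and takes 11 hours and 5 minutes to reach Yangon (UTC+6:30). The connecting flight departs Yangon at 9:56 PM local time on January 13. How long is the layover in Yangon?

Convert departure to UTC: 11:36 AM − 10:30 = 1:06 AM UTC on Jan 13.
Add 11 hours and 5 minutes flight time → 12:11 PM UTC.
Yangon is UTC+6:30, so local arrival = 12:11 PM + 6:30 = 6:41 PM on Jan 13.
Layover = 9:56 PM − 6:41 PM = 3 hours 15 minutes.

3 hours 15 minutes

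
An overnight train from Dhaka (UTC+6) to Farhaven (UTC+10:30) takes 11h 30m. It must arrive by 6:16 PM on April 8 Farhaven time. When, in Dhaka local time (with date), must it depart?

2:16 AM on April 8

Target arrival in UTC: 6:16 PM − 10:30 = 7:46 AM on Apr 8.
Subtract 11 hours 30 minutes → departure 8:16 PM UTC on Apr 7.
Dhaka is UTC+6:00: 8:16 PM + 6:00 = 2:16 AM on Apr 8.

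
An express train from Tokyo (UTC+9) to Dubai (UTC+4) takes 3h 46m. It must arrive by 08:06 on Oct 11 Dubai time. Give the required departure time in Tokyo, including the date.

09:20 on October 11

Target arrival in UTC: 08:06 − 4:00 = 04:06 on Oct 11.
Subtract 3 hours 46 minutes → departure 00:20 UTC on Oct 11.
Tokyo is UTC+9:00: 00:20 + 9:00 = 09:20 on Oct 11.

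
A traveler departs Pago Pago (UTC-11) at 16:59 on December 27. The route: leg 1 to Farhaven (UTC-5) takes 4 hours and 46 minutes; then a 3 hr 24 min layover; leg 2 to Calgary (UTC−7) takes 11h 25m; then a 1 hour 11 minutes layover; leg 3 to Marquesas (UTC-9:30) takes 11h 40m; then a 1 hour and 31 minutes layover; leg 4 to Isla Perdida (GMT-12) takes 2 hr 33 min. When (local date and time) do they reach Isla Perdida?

Convert departure to UTC: 16:59 + 11:00 = 03:59 UTC on Dec 28.
Add 4 hours and 46 minutes leg 1 → 08:45 UTC.
Add 3 hours 24 minutes layover in Farhaven → 12:09 UTC.
Add 11 hours and 25 minutes leg 2 → 23:34 UTC.
Add 1 hour and 11 minutes layover in Calgary → 00:45 UTC (Dec 29).
Add 11 hours 40 minutes leg 3 → 12:25 UTC.
Add 1 hour and 31 minutes layover in Marquesas → 13:56 UTC.
Add 2 hours and 33 minutes leg 4 → 16:29 UTC.
Isla Perdida is UTC−12:00, so local arrival = 16:29 − 12:00 = 04:29 on Dec 29.

04:29 on December 29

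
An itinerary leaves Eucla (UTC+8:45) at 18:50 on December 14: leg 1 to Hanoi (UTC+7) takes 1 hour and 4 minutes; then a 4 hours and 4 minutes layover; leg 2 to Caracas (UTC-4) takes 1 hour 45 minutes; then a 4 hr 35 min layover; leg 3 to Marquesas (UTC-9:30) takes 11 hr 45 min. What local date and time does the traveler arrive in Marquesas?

Convert departure to UTC: 18:50 − 8:45 = 10:05 UTC on Dec 14.
Add 1 hour 4 minutes leg 1 → 11:09 UTC.
Add 4 hours 4 minutes layover in Hanoi → 15:13 UTC.
Add 1 hour and 45 minutes leg 2 → 16:58 UTC.
Add 4 hours and 35 minutes layover in Caracas → 21:33 UTC.
Add 11 hours 45 minutes leg 3 → 09:18 UTC (Dec 15).
Marquesas is UTC−9:30, so local arrival = 09:18 − 9:30 = 23:48 on Dec 14.

23:48 on December 14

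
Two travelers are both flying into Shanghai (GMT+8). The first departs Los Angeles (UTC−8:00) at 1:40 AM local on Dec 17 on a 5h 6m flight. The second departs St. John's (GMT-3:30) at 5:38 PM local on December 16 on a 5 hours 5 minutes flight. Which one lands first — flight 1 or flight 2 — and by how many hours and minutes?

the second, by 12 hours 33 minutes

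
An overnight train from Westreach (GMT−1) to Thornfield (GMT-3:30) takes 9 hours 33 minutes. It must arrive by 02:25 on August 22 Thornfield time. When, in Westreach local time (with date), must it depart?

19:22 on August 21

Target arrival in UTC: 02:25 + 3:30 = 05:55 on Aug 22.
Subtract 9 hours 33 minutes → departure 20:22 UTC on Aug 21.
Westreach is UTC−1:00: 20:22 − 1:00 = 19:22 on Aug 21.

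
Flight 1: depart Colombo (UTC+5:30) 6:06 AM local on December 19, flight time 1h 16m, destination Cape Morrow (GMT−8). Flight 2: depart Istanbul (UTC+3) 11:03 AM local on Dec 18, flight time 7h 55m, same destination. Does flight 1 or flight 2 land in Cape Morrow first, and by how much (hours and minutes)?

the second, by 9 hours 54 minutes

Flight 1 in UTC: 6:06 AM − 5:30 = 12:36 AM on Dec 19.
+1 hour 16 minutes → arrive 1:52 AM UTC on Dec 19.
Flight 2 in UTC: 11:03 AM − 3:00 = 8:03 AM on Dec 18.
+7 hours 55 minutes → arrive 3:58 PM UTC on Dec 18.
Flight 2 lands earlier by 9 hours 54 minutes.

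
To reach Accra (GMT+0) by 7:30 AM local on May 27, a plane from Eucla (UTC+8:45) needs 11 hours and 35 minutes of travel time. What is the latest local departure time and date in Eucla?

4:40 AM on May 27

Target arrival is already UTC: 7:30 AM on May 27.
Subtract 11 hours and 35 minutes → departure 7:55 PM UTC on May 26.
Eucla is UTC+8:45: 7:55 PM + 8:45 = 4:40 AM on May 27.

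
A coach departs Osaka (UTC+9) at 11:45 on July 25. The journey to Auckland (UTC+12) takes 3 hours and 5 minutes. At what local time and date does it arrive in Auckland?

17:50 on July 25

Auckland is 3:00 ahead of Osaka.
After 3 hours 5 minutes it is 14:50 in Osaka.
Shift by the zone difference: 14:50 + 3:00 = 17:50 on Jul 25 in Auckland.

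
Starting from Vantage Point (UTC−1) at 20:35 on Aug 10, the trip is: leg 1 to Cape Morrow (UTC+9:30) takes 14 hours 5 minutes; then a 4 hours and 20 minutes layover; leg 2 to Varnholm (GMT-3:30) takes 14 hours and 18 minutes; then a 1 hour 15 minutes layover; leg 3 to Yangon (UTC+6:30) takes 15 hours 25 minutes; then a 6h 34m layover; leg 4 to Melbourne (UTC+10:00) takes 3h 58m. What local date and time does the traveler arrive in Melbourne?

19:30 on August 13

Convert departure to UTC: 20:35 + 1:00 = 21:35 UTC on Aug 10.
Add 14 hours and 5 minutes leg 1 → 11:40 UTC (Aug 11).
Add 4 hours 20 minutes layover in Cape Morrow → 16:00 UTC.
Add 14 hours 18 minutes leg 2 → 06:18 UTC (Aug 12).
Add 1 hour and 15 minutes layover in Varnholm → 07:33 UTC.
Add 15 hours and 25 minutes leg 3 → 22:58 UTC.
Add 6 hours and 34 minutes layover in Yangon → 05:32 UTC (Aug 13).
Add 3 hours and 58 minutes leg 4 → 09:30 UTC.
Melbourne is UTC+10:00, so local arrival = 09:30 + 10:00 = 19:30 on Aug 13.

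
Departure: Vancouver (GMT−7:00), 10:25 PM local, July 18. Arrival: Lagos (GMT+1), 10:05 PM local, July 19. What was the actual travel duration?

15 hours 40 minutes

Lagos is 8:00 ahead of Vancouver.
Clock-face elapsed time (ignoring zones) is 23 hours 40 minutes.
Actual elapsed = 23 hours 40 minutes − 8:00 = 15 hours 40 minutes.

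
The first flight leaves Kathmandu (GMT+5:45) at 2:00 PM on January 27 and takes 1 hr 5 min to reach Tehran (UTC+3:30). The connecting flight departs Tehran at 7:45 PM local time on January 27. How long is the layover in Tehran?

Convert departure to UTC: 2:00 PM − 5:45 = 8:15 AM UTC on Jan 27.
Add 1 hour and 5 minutes flight time → 9:20 AM UTC.
Tehran is UTC+3:30, so local arrival = 9:20 AM + 3:30 = 12:50 PM on Jan 27.
Layover = 7:45 PM − 12:50 PM = 6 hours 55 minutes.

6 hours 55 minutes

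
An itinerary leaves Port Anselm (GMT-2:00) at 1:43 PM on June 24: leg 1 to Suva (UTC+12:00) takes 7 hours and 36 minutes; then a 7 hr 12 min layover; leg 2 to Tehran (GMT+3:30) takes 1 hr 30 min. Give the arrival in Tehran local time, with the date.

11:31 AM on Jun 25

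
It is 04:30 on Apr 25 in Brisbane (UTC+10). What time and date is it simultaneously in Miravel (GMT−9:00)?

09:30 on April 24

Miravel is 19:00 behind Brisbane.
Shift by the zone difference: 04:30 − 19:00 = 09:30 on Apr 24 in Miravel.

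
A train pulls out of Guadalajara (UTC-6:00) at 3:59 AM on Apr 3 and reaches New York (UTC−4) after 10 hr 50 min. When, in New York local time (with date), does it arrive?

4:49 PM on April 3

Convert departure to UTC: 3:59 AM + 6:00 = 9:59 AM UTC on Apr 3.
Add 10 hours 50 minutes travel time → 8:49 PM UTC.
New York is UTC−4:00, so local arrival = 8:49 PM − 4:00 = 4:49 PM on Apr 3.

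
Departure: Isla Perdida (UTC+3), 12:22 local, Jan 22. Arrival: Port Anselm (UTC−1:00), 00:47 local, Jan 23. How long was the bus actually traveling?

Departure in UTC: 12:22 − 3:00 = 09:22 on Jan 22.
Arrival in UTC: 00:47 + 1:00 = 01:47 on Jan 23.
Elapsed = 01:47 − 09:22 (+1 day) = 16 hours 25 minutes.

16 hours 25 minutes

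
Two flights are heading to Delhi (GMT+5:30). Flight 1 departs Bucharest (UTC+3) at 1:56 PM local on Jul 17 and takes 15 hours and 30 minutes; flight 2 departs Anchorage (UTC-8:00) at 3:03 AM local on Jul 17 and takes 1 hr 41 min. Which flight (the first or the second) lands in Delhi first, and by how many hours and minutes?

Flight 1 in UTC: 1:56 PM − 3:00 = 10:56 AM on Jul 17.
+15 hours 30 minutes → arrive 2:26 AM UTC on Jul 18.
Flight 2 in UTC: 3:03 AM + 8:00 = 11:03 AM on Jul 17.
+1 hour 41 minutes → arrive 12:44 PM UTC on Jul 17.
Flight 2 lands earlier by 13 hours 42 minutes.

the second, by 13 hours 42 minutes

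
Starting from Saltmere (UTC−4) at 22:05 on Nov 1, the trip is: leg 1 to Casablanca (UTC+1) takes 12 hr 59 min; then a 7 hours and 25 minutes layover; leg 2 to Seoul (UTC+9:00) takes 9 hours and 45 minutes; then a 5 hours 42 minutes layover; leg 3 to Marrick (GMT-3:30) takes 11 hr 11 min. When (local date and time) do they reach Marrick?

21:37 on November 3

Convert departure to UTC: 22:05 + 4:00 = 02:05 UTC on Nov 2.
Add 12 hours and 59 minutes leg 1 → 15:04 UTC.
Add 7 hours and 25 minutes layover in Casablanca → 22:29 UTC.
Add 9 hours 45 minutes leg 2 → 08:14 UTC (Nov 3).
Add 5 hours 42 minutes layover in Seoul → 13:56 UTC.
Add 11 hours 11 minutes leg 3 → 01:07 UTC (Nov 4).
Marrick is UTC−3:30, so local arrival = 01:07 − 3:30 = 21:37 on Nov 3.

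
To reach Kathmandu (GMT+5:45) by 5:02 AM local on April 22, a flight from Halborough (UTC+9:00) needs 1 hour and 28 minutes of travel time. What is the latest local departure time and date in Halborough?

6:49 AM on April 22

Target arrival in UTC: 5:02 AM − 5:45 = 11:17 PM on Apr 21.
Subtract 1 hour 28 minutes → departure 9:49 PM UTC on Apr 21.
Halborough is UTC+9:00: 9:49 PM + 9:00 = 6:49 AM on Apr 22.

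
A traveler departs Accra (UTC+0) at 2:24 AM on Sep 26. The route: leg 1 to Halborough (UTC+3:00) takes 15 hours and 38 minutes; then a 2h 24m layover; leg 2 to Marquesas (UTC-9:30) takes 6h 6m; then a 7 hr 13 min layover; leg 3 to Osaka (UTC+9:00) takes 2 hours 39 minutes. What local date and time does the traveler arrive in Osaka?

Accra is at UTC+0, so departure is already 2:24 AM UTC on Sep 26.
Add 15 hours 38 minutes leg 1 → 6:02 PM UTC.
Add 2 hours 24 minutes layover in Halborough → 8:26 PM UTC.
Add 6 hours and 6 minutes leg 2 → 2:32 AM UTC (Sep 27).
Add 7 hours and 13 minutes layover in Marquesas → 9:45 AM UTC.
Add 2 hours and 39 minutes leg 3 → 12:24 PM UTC.
Osaka is UTC+9:00, so local arrival = 12:24 PM + 9:00 = 9:24 PM on Sep 27.

9:24 PM on Sep 27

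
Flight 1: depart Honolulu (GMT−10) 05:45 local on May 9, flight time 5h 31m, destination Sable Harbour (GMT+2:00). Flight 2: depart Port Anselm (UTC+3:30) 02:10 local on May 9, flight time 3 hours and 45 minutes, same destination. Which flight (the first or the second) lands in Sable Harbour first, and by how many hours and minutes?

Flight 1 in UTC: 05:45 + 10:00 = 15:45 on May 9.
+5 hours and 31 minutes → arrive 21:16 UTC on May 9.
Flight 2 in UTC: 02:10 − 3:30 = 22:40 on May 8.
+3 hours 45 minutes → arrive 02:25 UTC on May 9.
Flight 2 lands earlier by 18 hours 51 minutes.

the second, by 18 hours 51 minutes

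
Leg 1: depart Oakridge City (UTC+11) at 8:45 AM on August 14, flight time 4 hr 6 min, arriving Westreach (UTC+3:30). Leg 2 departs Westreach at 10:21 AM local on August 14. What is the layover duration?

5 hours

Convert departure to UTC: 8:45 AM − 11:00 = 9:45 PM UTC on Aug 13.
Add 4 hours 6 minutes flight time → 1:51 AM UTC (Aug 14).
Westreach is UTC+3:30, so local arrival = 1:51 AM + 3:30 = 5:21 AM on Aug 14.
Layover = 10:21 AM − 5:21 AM = 5 hours.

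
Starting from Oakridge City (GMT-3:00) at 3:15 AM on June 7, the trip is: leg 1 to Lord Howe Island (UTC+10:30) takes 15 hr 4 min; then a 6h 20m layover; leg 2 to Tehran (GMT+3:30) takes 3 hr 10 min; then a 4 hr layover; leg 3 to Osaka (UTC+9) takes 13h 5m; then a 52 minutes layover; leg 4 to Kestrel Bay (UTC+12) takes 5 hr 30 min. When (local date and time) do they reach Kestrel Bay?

6:16 PM on June 9

Convert departure to UTC: 3:15 AM + 3:00 = 6:15 AM UTC on Jun 7.
Add 15 hours and 4 minutes leg 1 → 9:19 PM UTC.
Add 6 hours and 20 minutes layover in Lord Howe Island → 3:39 AM UTC (Jun 8).
Add 3 hours 10 minutes leg 2 → 6:49 AM UTC.
Add 4 hours layover in Tehran → 10:49 AM UTC.
Add 13 hours and 5 minutes leg 3 → 11:54 PM UTC.
Add 52 minutes layover in Osaka → 12:46 AM UTC (Jun 9).
Add 5 hours 30 minutes leg 4 → 6:16 AM UTC.
Kestrel Bay is UTC+12:00, so local arrival = 6:16 AM + 12:00 = 6:16 PM on Jun 9.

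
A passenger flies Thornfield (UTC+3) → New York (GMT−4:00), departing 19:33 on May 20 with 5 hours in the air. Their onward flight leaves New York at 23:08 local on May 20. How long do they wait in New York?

Convert departure to UTC: 19:33 − 3:00 = 16:33 UTC on May 20.
Add 5 hours flight time → 21:33 UTC.
New York is UTC−4:00, so local arrival = 21:33 − 4:00 = 17:33 on May 20.
Layover = 23:08 − 17:33 = 5 hours 35 minutes.

5 hours 35 minutes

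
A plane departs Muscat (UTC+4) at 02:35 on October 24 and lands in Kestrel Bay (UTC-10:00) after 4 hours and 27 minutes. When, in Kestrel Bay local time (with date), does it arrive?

17:02 on Oct 23

Convert departure to UTC: 02:35 − 4:00 = 22:35 UTC on Oct 23.
Add 4 hours and 27 minutes travel time → 03:02 UTC (Oct 24).
Kestrel Bay is UTC−10:00, so local arrival = 03:02 − 10:00 = 17:02 on Oct 23.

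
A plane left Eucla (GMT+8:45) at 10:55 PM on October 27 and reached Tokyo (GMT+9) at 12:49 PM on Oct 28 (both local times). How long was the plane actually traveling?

13 hours 39 minutes

Departure in UTC: 10:55 PM − 8:45 = 2:10 PM on Oct 27.
Arrival in UTC: 12:49 PM − 9:00 = 3:49 AM on Oct 28.
Elapsed = 3:49 AM − 2:10 PM (+1 day) = 13 hours 39 minutes.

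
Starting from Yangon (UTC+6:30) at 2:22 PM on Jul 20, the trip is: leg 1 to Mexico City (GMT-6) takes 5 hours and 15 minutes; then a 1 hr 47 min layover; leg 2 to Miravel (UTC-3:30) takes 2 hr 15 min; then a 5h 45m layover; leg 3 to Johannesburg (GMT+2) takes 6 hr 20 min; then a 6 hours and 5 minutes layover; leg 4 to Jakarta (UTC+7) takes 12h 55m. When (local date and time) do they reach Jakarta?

Convert departure to UTC: 2:22 PM − 6:30 = 7:52 AM UTC on Jul 20.
Add 5 hours 15 minutes leg 1 → 1:07 PM UTC.
Add 1 hour 47 minutes layover in Mexico City → 2:54 PM UTC.
Add 2 hours 15 minutes leg 2 → 5:09 PM UTC.
Add 5 hours and 45 minutes layover in Miravel → 10:54 PM UTC.
Add 6 hours and 20 minutes leg 3 → 5:14 AM UTC (Jul 21).
Add 6 hours 5 minutes layover in Johannesburg → 11:19 AM UTC.
Add 12 hours 55 minutes leg 4 → 12:14 AM UTC (Jul 22).
Jakarta is UTC+7:00, so local arrival = 12:14 AM + 7:00 = 7:14 AM on Jul 22.

7:14 AM on July 22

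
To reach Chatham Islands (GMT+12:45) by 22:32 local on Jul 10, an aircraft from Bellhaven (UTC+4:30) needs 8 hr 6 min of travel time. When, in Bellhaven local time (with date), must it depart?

Target arrival in UTC: 22:32 − 12:45 = 09:47 on Jul 10.
Subtract 8 hours and 6 minutes → departure 01:41 UTC on Jul 10.
Bellhaven is UTC+4:30: 01:41 + 4:30 = 06:11 on Jul 10.

06:11 on July 10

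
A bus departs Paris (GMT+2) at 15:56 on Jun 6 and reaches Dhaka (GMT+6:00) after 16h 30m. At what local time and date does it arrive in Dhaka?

Dhaka is 4:00 ahead of Paris.
After 16 hours 30 minutes it is 08:26 (Jun 7) in Paris.
Shift by the zone difference: 08:26 + 4:00 = 12:26 on Jun 7 in Dhaka.

12:26 on June 7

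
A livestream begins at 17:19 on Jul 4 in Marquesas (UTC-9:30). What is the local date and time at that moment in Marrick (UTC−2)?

In UTC: 17:19 + 9:30 = 02:49 on Jul 5.
Marrick is UTC−2:00: 02:49 − 2:00 = 00:49 on Jul 5.

00:49 on July 5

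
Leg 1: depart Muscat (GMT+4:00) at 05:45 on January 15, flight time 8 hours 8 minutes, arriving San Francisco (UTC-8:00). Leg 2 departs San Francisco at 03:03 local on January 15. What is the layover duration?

1 hour 10 minutes

Convert departure to UTC: 05:45 − 4:00 = 01:45 UTC on Jan 15.
Add 8 hours and 8 minutes flight time → 09:53 UTC.
San Francisco is UTC−8:00, so local arrival = 09:53 − 8:00 = 01:53 on Jan 15.
Layover = 03:03 − 01:53 = 1 hour 10 minutes.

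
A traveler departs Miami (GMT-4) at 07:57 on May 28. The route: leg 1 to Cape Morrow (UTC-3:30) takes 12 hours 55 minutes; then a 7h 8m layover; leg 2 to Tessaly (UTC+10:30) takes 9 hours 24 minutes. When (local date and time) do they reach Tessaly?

03:54 on May 30

Convert departure to UTC: 07:57 + 4:00 = 11:57 UTC on May 28.
Add 12 hours 55 minutes leg 1 → 00:52 UTC (May 29).
Add 7 hours and 8 minutes layover in Cape Morrow → 08:00 UTC.
Add 9 hours and 24 minutes leg 2 → 17:24 UTC.
Tessaly is UTC+10:30, so local arrival = 17:24 + 10:30 = 03:54 on May 30.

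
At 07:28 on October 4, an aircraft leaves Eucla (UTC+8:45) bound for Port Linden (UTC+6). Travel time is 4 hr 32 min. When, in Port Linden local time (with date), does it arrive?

09:15 on Oct 4

Convert departure to UTC: 07:28 − 8:45 = 22:43 UTC on Oct 3.
Add 4 hours 32 minutes travel time → 03:15 UTC (Oct 4).
Port Linden is UTC+6:00, so local arrival = 03:15 + 6:00 = 09:15 on Oct 4.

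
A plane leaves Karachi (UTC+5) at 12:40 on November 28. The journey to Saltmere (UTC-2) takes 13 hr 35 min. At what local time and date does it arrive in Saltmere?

19:15 on November 28

Convert departure to UTC: 12:40 − 5:00 = 07:40 UTC on Nov 28.
Add 13 hours 35 minutes travel time → 21:15 UTC.
Saltmere is UTC−2:00, so local arrival = 21:15 − 2:00 = 19:15 on Nov 28.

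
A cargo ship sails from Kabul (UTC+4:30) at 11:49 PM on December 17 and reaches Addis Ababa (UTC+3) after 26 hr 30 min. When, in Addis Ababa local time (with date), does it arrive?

Convert departure to UTC: 11:49 PM − 4:30 = 7:19 PM UTC on Dec 17.
Add 26 hours 30 minutes travel time → 9:49 PM UTC (Dec 18).
Addis Ababa is UTC+3:00, so local arrival = 9:49 PM + 3:00 = 12:49 AM on Dec 19.

12:49 AM on December 19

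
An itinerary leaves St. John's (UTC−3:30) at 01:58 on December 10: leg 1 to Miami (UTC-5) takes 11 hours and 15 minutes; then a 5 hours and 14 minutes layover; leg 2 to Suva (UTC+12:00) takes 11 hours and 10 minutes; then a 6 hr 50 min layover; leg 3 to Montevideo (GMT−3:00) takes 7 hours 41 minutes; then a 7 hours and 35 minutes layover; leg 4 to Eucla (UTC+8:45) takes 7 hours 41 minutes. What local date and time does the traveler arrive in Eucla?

Convert departure to UTC: 01:58 + 3:30 = 05:28 UTC on Dec 10.
Add 11 hours 15 minutes leg 1 → 16:43 UTC.
Add 5 hours 14 minutes layover in Miami → 21:57 UTC.
Add 11 hours 10 minutes leg 2 → 09:07 UTC (Dec 11).
Add 6 hours 50 minutes layover in Suva → 15:57 UTC.
Add 7 hours 41 minutes leg 3 → 23:38 UTC.
Add 7 hours 35 minutes layover in Montevideo → 07:13 UTC (Dec 12).
Add 7 hours 41 minutes leg 4 → 14:54 UTC.
Eucla is UTC+8:45, so local arrival = 14:54 + 8:45 = 23:39 on Dec 12.

23:39 on December 12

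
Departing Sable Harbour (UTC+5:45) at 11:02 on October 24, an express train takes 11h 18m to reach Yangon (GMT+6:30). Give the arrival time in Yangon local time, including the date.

23:05 on Oct 24

Convert departure to UTC: 11:02 − 5:45 = 05:17 UTC on Oct 24.
Add 11 hours and 18 minutes travel time → 16:35 UTC.
Yangon is UTC+6:30, so local arrival = 16:35 + 6:30 = 23:05 on Oct 24.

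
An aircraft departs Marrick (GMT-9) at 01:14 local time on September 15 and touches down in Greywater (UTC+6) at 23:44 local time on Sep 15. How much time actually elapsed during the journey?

Departure in UTC: 01:14 + 9:00 = 10:14 on Sep 15.
Arrival in UTC: 23:44 − 6:00 = 17:44 on Sep 15.
Elapsed = 17:44 − 10:14 = 7 hours 30 minutes.

7 hours 30 minutes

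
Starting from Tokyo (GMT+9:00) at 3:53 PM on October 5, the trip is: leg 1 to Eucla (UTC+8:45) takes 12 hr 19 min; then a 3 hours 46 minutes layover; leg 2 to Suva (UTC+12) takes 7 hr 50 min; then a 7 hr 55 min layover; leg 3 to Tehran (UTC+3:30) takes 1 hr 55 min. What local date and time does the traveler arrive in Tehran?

Convert departure to UTC: 3:53 PM − 9:00 = 6:53 AM UTC on Oct 5.
Add 12 hours and 19 minutes leg 1 → 7:12 PM UTC.
Add 3 hours 46 minutes layover in Eucla → 10:58 PM UTC.
Add 7 hours 50 minutes leg 2 → 6:48 AM UTC (Oct 6).
Add 7 hours and 55 minutes layover in Suva → 2:43 PM UTC.
Add 1 hour and 55 minutes leg 3 → 4:38 PM UTC.
Tehran is UTC+3:30, so local arrival = 4:38 PM + 3:30 = 8:08 PM on Oct 6.

8:08 PM on October 6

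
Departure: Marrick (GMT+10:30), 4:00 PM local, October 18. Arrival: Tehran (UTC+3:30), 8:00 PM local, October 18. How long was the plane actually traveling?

Departure in UTC: 4:00 PM − 10:30 = 5:30 AM on Oct 18.
Arrival in UTC: 8:00 PM − 3:30 = 4:30 PM on Oct 18.
Elapsed = 4:30 PM − 5:30 AM = 11 hours.

11 hours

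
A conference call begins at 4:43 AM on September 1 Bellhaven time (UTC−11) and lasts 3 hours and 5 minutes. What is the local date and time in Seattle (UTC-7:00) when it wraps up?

Convert start to UTC: 4:43 AM + 11:00 = 3:43 PM UTC on Sep 1.
Add 3 hours and 5 minutes duration → 6:48 PM UTC.
Seattle is UTC−7:00, so local end time = 6:48 PM − 7:00 = 11:48 AM on Sep 1.

11:48 AM on September 1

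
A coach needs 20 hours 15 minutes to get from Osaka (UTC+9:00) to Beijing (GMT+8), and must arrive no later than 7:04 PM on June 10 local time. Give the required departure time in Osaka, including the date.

11:49 PM on Jun 9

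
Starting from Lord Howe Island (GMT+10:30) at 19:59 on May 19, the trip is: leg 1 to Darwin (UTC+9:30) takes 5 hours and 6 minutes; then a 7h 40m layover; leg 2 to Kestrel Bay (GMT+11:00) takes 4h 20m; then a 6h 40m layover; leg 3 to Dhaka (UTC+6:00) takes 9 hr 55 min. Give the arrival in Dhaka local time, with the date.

01:10 on May 21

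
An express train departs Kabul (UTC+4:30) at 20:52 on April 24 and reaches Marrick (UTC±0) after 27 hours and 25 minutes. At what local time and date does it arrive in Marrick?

Marrick is 4:30 behind Kabul.
After 27 hours and 25 minutes it is 00:17 (Apr 26) in Kabul.
Shift by the zone difference: 00:17 − 4:30 = 19:47 on Apr 25 in Marrick.

19:47 on April 25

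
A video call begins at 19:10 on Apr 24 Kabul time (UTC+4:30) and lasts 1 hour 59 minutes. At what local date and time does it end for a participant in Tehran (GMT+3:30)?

Convert start to UTC: 19:10 − 4:30 = 14:40 UTC on Apr 24.
Add 1 hour and 59 minutes duration → 16:39 UTC.
Tehran is UTC+3:30, so local end time = 16:39 + 3:30 = 20:09 on Apr 24.

20:09 on April 24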